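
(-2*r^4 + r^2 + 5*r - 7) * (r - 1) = -2*r^5 + 2*r^4 + r^3 + 4*r^2 - 12*r + 7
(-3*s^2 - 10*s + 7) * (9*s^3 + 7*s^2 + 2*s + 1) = -27*s^5 - 111*s^4 - 13*s^3 + 26*s^2 + 4*s + 7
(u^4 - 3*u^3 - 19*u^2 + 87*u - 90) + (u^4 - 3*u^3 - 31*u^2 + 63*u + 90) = 2*u^4 - 6*u^3 - 50*u^2 + 150*u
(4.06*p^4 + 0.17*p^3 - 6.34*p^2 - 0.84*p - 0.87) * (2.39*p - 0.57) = 9.7034*p^5 - 1.9079*p^4 - 15.2495*p^3 + 1.6062*p^2 - 1.6005*p + 0.4959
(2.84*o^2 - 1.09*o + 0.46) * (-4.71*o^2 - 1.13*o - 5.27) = -13.3764*o^4 + 1.9247*o^3 - 15.9017*o^2 + 5.2245*o - 2.4242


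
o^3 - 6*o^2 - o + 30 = (o - 5)*(o - 3)*(o + 2)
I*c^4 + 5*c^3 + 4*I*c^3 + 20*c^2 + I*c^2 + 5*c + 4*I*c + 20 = (c + 4)*(c - 5*I)*(c + I)*(I*c + 1)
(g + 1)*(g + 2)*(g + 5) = g^3 + 8*g^2 + 17*g + 10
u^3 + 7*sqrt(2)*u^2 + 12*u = u*(u + sqrt(2))*(u + 6*sqrt(2))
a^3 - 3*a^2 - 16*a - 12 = (a - 6)*(a + 1)*(a + 2)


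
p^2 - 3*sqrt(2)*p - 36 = (p - 6*sqrt(2))*(p + 3*sqrt(2))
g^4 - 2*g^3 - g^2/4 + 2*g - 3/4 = (g - 3/2)*(g - 1)*(g - 1/2)*(g + 1)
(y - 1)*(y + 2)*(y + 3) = y^3 + 4*y^2 + y - 6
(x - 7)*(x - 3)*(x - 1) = x^3 - 11*x^2 + 31*x - 21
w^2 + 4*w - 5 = (w - 1)*(w + 5)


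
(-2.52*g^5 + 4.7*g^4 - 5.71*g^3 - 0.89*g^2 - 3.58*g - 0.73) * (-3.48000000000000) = 8.7696*g^5 - 16.356*g^4 + 19.8708*g^3 + 3.0972*g^2 + 12.4584*g + 2.5404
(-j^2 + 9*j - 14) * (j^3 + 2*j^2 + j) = -j^5 + 7*j^4 + 3*j^3 - 19*j^2 - 14*j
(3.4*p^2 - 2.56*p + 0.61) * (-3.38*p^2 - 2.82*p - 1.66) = -11.492*p^4 - 0.9352*p^3 - 0.486599999999999*p^2 + 2.5294*p - 1.0126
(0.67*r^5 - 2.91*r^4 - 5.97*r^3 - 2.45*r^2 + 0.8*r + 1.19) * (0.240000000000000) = 0.1608*r^5 - 0.6984*r^4 - 1.4328*r^3 - 0.588*r^2 + 0.192*r + 0.2856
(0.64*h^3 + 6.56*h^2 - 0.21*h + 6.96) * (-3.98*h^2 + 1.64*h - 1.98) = -2.5472*h^5 - 25.0592*h^4 + 10.327*h^3 - 41.034*h^2 + 11.8302*h - 13.7808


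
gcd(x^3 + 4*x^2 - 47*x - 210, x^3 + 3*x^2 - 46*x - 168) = x^2 - x - 42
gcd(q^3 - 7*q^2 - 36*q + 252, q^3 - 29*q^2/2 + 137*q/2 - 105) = q - 6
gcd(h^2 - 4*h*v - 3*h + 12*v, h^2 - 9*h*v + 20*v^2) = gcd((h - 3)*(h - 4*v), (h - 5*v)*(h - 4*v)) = -h + 4*v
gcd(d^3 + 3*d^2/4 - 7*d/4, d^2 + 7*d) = d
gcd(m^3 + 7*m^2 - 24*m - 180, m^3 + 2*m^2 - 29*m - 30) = m^2 + m - 30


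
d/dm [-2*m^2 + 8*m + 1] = 8 - 4*m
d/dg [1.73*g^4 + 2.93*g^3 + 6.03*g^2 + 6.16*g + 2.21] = 6.92*g^3 + 8.79*g^2 + 12.06*g + 6.16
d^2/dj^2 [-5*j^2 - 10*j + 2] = -10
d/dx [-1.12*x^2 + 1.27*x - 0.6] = 1.27 - 2.24*x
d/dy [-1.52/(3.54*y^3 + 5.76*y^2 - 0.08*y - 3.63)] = (16.1424*y^2 + 17.5104*y - 0.1216)/(3.54*y^3 + 5.76*y^2 - 0.08*y - 3.63)^2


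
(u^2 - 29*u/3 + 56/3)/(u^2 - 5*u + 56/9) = 3*(u - 7)/(3*u - 7)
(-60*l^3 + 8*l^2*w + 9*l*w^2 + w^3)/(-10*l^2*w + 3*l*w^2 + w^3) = (6*l + w)/w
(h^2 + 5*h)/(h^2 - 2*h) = (h + 5)/(h - 2)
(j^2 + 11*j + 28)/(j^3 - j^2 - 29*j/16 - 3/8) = 16*(j^2 + 11*j + 28)/(16*j^3 - 16*j^2 - 29*j - 6)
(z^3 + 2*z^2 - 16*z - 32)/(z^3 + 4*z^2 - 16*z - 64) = (z + 2)/(z + 4)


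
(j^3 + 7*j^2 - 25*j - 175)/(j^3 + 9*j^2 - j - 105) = (j - 5)/(j - 3)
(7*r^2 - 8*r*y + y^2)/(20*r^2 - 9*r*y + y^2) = (7*r^2 - 8*r*y + y^2)/(20*r^2 - 9*r*y + y^2)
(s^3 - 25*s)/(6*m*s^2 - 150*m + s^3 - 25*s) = s/(6*m + s)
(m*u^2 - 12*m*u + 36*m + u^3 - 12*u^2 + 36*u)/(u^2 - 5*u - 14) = (-m*u^2 + 12*m*u - 36*m - u^3 + 12*u^2 - 36*u)/(-u^2 + 5*u + 14)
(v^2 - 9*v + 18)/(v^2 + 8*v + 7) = (v^2 - 9*v + 18)/(v^2 + 8*v + 7)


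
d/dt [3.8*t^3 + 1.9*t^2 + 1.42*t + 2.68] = 11.4*t^2 + 3.8*t + 1.42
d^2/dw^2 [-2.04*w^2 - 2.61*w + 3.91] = -4.08000000000000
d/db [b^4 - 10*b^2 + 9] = 4*b*(b^2 - 5)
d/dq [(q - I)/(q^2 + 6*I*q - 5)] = (q^2 + 6*I*q - 2*(q - I)*(q + 3*I) - 5)/(q^2 + 6*I*q - 5)^2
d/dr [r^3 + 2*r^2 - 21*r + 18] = 3*r^2 + 4*r - 21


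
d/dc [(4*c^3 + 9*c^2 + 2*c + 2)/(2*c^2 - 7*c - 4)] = (8*c^4 - 56*c^3 - 115*c^2 - 80*c + 6)/(4*c^4 - 28*c^3 + 33*c^2 + 56*c + 16)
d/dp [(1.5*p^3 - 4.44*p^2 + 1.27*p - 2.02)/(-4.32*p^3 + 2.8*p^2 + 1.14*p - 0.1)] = (-14.9808*p^4 + 14.3928*p^3 - 35.2468*p^2 + 12.2*p + 2.1758)/(18.6624*p^6 - 24.192*p^5 - 2.0096*p^4 + 7.248*p^3 + 0.7396*p^2 - 0.228*p + 0.01)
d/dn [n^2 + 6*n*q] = 2*n + 6*q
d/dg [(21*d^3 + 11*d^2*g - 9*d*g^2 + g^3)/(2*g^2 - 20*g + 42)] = (-(g - 5)*(21*d^3 + 11*d^2*g - 9*d*g^2 + g^3) + (11*d^2 - 18*d*g + 3*g^2)*(g^2 - 10*g + 21)/2)/(g^2 - 10*g + 21)^2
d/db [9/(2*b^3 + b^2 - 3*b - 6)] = 9*(-6*b^2 - 2*b + 3)/(2*b^3 + b^2 - 3*b - 6)^2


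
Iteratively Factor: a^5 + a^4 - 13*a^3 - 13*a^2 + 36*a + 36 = (a - 2)*(a^4 + 3*a^3 - 7*a^2 - 27*a - 18) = (a - 3)*(a - 2)*(a^3 + 6*a^2 + 11*a + 6) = (a - 3)*(a - 2)*(a + 2)*(a^2 + 4*a + 3) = (a - 3)*(a - 2)*(a + 2)*(a + 3)*(a + 1)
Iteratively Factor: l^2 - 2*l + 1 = (l - 1)*(l - 1)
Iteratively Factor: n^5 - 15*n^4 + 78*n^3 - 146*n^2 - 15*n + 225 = (n - 3)*(n^4 - 12*n^3 + 42*n^2 - 20*n - 75) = (n - 5)*(n - 3)*(n^3 - 7*n^2 + 7*n + 15) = (n - 5)^2*(n - 3)*(n^2 - 2*n - 3) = (n - 5)^2*(n - 3)*(n + 1)*(n - 3)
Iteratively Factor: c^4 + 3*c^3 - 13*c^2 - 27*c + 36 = (c - 1)*(c^3 + 4*c^2 - 9*c - 36) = (c - 1)*(c + 4)*(c^2 - 9) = (c - 1)*(c + 3)*(c + 4)*(c - 3)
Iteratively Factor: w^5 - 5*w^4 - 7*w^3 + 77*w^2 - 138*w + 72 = (w - 3)*(w^4 - 2*w^3 - 13*w^2 + 38*w - 24) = (w - 3)*(w + 4)*(w^3 - 6*w^2 + 11*w - 6) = (w - 3)^2*(w + 4)*(w^2 - 3*w + 2) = (w - 3)^2*(w - 2)*(w + 4)*(w - 1)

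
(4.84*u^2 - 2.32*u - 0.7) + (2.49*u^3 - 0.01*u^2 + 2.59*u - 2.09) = 2.49*u^3 + 4.83*u^2 + 0.27*u - 2.79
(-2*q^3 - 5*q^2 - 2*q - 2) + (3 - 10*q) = -2*q^3 - 5*q^2 - 12*q + 1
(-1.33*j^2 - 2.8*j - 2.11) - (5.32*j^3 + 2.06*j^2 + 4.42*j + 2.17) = -5.32*j^3 - 3.39*j^2 - 7.22*j - 4.28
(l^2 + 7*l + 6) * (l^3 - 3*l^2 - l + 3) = l^5 + 4*l^4 - 16*l^3 - 22*l^2 + 15*l + 18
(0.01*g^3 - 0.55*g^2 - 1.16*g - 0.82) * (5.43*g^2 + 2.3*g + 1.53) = 0.0543*g^5 - 2.9635*g^4 - 7.5485*g^3 - 7.9621*g^2 - 3.6608*g - 1.2546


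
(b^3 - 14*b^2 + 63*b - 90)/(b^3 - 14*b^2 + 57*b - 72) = (b^2 - 11*b + 30)/(b^2 - 11*b + 24)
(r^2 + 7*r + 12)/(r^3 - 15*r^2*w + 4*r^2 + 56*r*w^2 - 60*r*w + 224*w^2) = (r + 3)/(r^2 - 15*r*w + 56*w^2)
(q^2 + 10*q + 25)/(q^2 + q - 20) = (q + 5)/(q - 4)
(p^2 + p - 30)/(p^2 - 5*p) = (p + 6)/p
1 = 1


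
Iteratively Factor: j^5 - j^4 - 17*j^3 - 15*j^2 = (j)*(j^4 - j^3 - 17*j^2 - 15*j) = j*(j + 3)*(j^3 - 4*j^2 - 5*j) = j*(j - 5)*(j + 3)*(j^2 + j) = j^2*(j - 5)*(j + 3)*(j + 1)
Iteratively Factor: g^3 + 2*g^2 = (g + 2)*(g^2) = g*(g + 2)*(g)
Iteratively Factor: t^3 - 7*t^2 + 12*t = (t - 3)*(t^2 - 4*t) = t*(t - 3)*(t - 4)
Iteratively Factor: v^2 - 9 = (v + 3)*(v - 3)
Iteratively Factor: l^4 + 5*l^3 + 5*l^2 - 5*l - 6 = (l + 1)*(l^3 + 4*l^2 + l - 6) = (l - 1)*(l + 1)*(l^2 + 5*l + 6) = (l - 1)*(l + 1)*(l + 2)*(l + 3)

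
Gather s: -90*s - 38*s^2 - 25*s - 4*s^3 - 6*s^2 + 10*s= -4*s^3 - 44*s^2 - 105*s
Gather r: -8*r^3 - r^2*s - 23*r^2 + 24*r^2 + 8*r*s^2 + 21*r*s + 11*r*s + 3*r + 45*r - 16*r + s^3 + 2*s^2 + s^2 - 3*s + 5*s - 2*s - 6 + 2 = -8*r^3 + r^2*(1 - s) + r*(8*s^2 + 32*s + 32) + s^3 + 3*s^2 - 4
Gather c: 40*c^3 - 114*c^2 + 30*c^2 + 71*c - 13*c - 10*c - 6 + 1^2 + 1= 40*c^3 - 84*c^2 + 48*c - 4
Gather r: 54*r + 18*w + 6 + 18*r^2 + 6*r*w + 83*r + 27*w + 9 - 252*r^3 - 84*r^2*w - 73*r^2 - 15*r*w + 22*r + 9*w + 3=-252*r^3 + r^2*(-84*w - 55) + r*(159 - 9*w) + 54*w + 18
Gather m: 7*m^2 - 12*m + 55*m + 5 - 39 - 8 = 7*m^2 + 43*m - 42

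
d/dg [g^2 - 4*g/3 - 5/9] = 2*g - 4/3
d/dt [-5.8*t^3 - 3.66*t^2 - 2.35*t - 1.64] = -17.4*t^2 - 7.32*t - 2.35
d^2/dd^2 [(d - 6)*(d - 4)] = 2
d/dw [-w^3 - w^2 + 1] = w*(-3*w - 2)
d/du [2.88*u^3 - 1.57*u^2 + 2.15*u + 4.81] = 8.64*u^2 - 3.14*u + 2.15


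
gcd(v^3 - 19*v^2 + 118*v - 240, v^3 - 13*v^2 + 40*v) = v^2 - 13*v + 40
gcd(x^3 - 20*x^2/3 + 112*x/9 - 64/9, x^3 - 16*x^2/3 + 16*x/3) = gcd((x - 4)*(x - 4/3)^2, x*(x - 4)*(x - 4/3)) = x^2 - 16*x/3 + 16/3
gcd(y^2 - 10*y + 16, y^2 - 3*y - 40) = y - 8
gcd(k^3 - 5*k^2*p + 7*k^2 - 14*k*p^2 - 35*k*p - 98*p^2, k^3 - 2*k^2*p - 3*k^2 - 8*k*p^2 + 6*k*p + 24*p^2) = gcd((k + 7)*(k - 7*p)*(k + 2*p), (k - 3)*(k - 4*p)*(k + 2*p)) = k + 2*p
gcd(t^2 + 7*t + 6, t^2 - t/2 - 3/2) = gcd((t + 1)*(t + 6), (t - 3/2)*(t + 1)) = t + 1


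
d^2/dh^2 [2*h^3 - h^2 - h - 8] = 12*h - 2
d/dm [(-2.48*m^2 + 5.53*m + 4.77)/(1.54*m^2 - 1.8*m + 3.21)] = (-4.0522*m^2 - 30.6132*m + 26.3373)/(2.3716*m^4 - 5.544*m^3 + 13.1268*m^2 - 11.556*m + 10.3041)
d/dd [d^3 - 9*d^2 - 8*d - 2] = 3*d^2 - 18*d - 8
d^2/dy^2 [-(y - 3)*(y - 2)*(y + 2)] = 6 - 6*y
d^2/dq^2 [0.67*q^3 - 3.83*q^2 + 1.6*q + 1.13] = 4.02*q - 7.66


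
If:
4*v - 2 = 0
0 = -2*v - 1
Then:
No Solution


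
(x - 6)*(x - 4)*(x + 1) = x^3 - 9*x^2 + 14*x + 24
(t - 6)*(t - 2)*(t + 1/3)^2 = t^4 - 22*t^3/3 + 61*t^2/9 + 64*t/9 + 4/3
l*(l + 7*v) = l^2 + 7*l*v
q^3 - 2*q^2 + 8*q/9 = q*(q - 4/3)*(q - 2/3)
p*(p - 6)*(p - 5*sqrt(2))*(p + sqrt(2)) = p^4 - 6*p^3 - 4*sqrt(2)*p^3 - 10*p^2 + 24*sqrt(2)*p^2 + 60*p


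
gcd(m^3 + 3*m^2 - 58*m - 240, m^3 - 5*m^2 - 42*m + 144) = m^2 - 2*m - 48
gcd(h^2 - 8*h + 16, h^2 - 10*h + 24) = h - 4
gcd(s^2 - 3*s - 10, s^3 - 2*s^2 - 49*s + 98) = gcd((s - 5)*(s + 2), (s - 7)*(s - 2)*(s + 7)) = 1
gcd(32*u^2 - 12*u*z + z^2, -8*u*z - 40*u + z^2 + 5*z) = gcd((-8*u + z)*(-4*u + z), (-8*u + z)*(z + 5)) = -8*u + z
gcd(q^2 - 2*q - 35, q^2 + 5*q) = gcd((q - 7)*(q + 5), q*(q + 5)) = q + 5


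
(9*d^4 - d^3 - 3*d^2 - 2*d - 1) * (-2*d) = -18*d^5 + 2*d^4 + 6*d^3 + 4*d^2 + 2*d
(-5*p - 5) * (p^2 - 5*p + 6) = -5*p^3 + 20*p^2 - 5*p - 30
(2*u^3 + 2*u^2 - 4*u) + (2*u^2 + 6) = 2*u^3 + 4*u^2 - 4*u + 6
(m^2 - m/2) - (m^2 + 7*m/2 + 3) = -4*m - 3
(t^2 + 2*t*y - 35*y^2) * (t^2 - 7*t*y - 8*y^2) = t^4 - 5*t^3*y - 57*t^2*y^2 + 229*t*y^3 + 280*y^4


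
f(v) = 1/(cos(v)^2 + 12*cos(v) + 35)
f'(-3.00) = 0.00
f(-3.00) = 0.04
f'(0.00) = 0.00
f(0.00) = 0.02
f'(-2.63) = -0.01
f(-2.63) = 0.04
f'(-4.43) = 0.01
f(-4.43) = 0.03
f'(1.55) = 0.01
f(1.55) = 0.03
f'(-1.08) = -0.01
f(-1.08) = 0.02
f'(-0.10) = -0.00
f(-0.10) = 0.02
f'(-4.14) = 0.01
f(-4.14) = 0.03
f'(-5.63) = 0.00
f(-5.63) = 0.02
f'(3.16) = -0.00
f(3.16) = 0.04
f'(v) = (2*sin(v)*cos(v) + 12*sin(v))/(cos(v)^2 + 12*cos(v) + 35)^2 = 2*(cos(v) + 6)*sin(v)/(cos(v)^2 + 12*cos(v) + 35)^2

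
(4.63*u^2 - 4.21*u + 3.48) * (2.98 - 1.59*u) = -7.3617*u^3 + 20.4913*u^2 - 18.079*u + 10.3704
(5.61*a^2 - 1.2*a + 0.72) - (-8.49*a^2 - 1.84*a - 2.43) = 14.1*a^2 + 0.64*a + 3.15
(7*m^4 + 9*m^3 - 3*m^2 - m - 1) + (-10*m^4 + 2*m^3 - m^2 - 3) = -3*m^4 + 11*m^3 - 4*m^2 - m - 4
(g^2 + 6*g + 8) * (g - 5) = g^3 + g^2 - 22*g - 40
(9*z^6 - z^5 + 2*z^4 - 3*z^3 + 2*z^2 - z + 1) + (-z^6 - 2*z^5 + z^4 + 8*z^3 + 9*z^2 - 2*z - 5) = 8*z^6 - 3*z^5 + 3*z^4 + 5*z^3 + 11*z^2 - 3*z - 4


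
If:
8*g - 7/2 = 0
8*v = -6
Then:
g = 7/16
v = -3/4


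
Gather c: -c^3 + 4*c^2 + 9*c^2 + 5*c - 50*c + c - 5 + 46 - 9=-c^3 + 13*c^2 - 44*c + 32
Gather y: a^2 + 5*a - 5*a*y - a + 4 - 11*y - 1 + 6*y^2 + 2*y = a^2 + 4*a + 6*y^2 + y*(-5*a - 9) + 3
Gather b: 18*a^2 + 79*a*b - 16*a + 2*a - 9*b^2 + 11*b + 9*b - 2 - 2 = 18*a^2 - 14*a - 9*b^2 + b*(79*a + 20) - 4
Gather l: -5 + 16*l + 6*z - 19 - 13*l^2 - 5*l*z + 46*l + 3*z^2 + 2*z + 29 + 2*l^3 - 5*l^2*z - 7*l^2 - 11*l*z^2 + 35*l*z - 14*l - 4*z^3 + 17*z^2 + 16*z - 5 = 2*l^3 + l^2*(-5*z - 20) + l*(-11*z^2 + 30*z + 48) - 4*z^3 + 20*z^2 + 24*z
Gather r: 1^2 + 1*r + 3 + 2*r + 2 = 3*r + 6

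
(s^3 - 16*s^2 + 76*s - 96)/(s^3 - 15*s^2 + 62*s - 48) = (s - 2)/(s - 1)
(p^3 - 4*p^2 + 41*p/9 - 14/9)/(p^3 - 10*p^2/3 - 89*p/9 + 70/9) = (3*p^2 - 10*p + 7)/(3*p^2 - 8*p - 35)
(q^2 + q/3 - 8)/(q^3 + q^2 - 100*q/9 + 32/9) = 3*(q + 3)/(3*q^2 + 11*q - 4)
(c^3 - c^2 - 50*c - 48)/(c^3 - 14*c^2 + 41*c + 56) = (c + 6)/(c - 7)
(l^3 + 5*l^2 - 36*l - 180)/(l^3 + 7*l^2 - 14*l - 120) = (l - 6)/(l - 4)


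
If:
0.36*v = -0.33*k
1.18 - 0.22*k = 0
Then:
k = 5.36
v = -4.92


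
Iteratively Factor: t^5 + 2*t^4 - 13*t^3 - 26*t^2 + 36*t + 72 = (t + 2)*(t^4 - 13*t^2 + 36) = (t - 2)*(t + 2)*(t^3 + 2*t^2 - 9*t - 18) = (t - 3)*(t - 2)*(t + 2)*(t^2 + 5*t + 6) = (t - 3)*(t - 2)*(t + 2)^2*(t + 3)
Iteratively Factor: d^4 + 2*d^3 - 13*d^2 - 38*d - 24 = (d + 3)*(d^3 - d^2 - 10*d - 8) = (d + 2)*(d + 3)*(d^2 - 3*d - 4) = (d + 1)*(d + 2)*(d + 3)*(d - 4)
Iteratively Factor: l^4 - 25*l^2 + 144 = (l - 3)*(l^3 + 3*l^2 - 16*l - 48) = (l - 3)*(l + 4)*(l^2 - l - 12) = (l - 4)*(l - 3)*(l + 4)*(l + 3)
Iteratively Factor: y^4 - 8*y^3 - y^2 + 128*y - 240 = (y + 4)*(y^3 - 12*y^2 + 47*y - 60) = (y - 5)*(y + 4)*(y^2 - 7*y + 12) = (y - 5)*(y - 4)*(y + 4)*(y - 3)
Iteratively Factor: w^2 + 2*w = (w)*(w + 2)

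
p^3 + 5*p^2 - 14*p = p*(p - 2)*(p + 7)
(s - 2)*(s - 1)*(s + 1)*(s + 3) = s^4 + s^3 - 7*s^2 - s + 6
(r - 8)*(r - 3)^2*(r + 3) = r^4 - 11*r^3 + 15*r^2 + 99*r - 216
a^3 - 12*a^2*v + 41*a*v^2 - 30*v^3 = (a - 6*v)*(a - 5*v)*(a - v)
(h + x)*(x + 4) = h*x + 4*h + x^2 + 4*x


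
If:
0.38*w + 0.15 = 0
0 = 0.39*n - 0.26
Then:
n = 0.67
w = -0.39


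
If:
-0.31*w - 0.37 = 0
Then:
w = -1.19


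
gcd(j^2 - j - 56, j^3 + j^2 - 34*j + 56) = j + 7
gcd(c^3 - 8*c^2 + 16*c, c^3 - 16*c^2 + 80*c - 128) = c^2 - 8*c + 16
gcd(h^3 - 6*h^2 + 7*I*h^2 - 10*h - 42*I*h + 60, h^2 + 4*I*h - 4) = h + 2*I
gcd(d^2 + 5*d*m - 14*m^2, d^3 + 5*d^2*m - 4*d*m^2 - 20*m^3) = d - 2*m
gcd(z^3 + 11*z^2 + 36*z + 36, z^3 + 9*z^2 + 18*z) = z^2 + 9*z + 18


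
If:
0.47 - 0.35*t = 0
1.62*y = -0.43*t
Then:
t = 1.34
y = -0.36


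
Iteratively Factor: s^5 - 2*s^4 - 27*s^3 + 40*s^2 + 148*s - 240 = (s - 5)*(s^4 + 3*s^3 - 12*s^2 - 20*s + 48) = (s - 5)*(s + 3)*(s^3 - 12*s + 16) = (s - 5)*(s - 2)*(s + 3)*(s^2 + 2*s - 8) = (s - 5)*(s - 2)*(s + 3)*(s + 4)*(s - 2)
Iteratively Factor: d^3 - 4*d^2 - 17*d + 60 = (d - 5)*(d^2 + d - 12) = (d - 5)*(d - 3)*(d + 4)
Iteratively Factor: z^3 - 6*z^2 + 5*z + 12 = (z + 1)*(z^2 - 7*z + 12) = (z - 4)*(z + 1)*(z - 3)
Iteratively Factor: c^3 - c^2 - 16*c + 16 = (c + 4)*(c^2 - 5*c + 4) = (c - 4)*(c + 4)*(c - 1)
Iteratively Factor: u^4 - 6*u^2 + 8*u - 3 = (u - 1)*(u^3 + u^2 - 5*u + 3) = (u - 1)*(u + 3)*(u^2 - 2*u + 1) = (u - 1)^2*(u + 3)*(u - 1)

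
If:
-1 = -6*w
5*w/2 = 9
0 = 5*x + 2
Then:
No Solution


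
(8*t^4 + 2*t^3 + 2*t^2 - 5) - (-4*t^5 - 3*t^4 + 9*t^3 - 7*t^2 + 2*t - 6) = 4*t^5 + 11*t^4 - 7*t^3 + 9*t^2 - 2*t + 1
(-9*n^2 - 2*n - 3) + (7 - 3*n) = -9*n^2 - 5*n + 4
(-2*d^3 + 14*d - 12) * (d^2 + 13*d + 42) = -2*d^5 - 26*d^4 - 70*d^3 + 170*d^2 + 432*d - 504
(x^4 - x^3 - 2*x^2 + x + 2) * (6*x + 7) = 6*x^5 + x^4 - 19*x^3 - 8*x^2 + 19*x + 14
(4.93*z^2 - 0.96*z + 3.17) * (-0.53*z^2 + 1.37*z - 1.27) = -2.6129*z^4 + 7.2629*z^3 - 9.2564*z^2 + 5.5621*z - 4.0259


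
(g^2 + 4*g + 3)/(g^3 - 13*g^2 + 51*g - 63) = (g^2 + 4*g + 3)/(g^3 - 13*g^2 + 51*g - 63)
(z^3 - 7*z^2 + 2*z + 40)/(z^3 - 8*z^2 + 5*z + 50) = (z - 4)/(z - 5)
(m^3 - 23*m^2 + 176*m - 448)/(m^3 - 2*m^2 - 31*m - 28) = (m^2 - 16*m + 64)/(m^2 + 5*m + 4)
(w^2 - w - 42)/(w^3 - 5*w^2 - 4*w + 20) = (w^2 - w - 42)/(w^3 - 5*w^2 - 4*w + 20)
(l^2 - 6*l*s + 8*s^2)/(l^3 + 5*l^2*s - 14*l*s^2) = (l - 4*s)/(l*(l + 7*s))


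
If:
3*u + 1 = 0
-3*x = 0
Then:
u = -1/3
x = 0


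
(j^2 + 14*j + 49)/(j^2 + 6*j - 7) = (j + 7)/(j - 1)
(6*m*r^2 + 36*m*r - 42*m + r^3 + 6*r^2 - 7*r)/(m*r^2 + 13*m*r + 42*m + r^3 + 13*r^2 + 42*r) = (6*m*r - 6*m + r^2 - r)/(m*r + 6*m + r^2 + 6*r)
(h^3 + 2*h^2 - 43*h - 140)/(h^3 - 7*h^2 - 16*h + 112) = (h + 5)/(h - 4)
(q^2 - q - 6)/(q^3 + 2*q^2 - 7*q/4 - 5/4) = 4*(q^2 - q - 6)/(4*q^3 + 8*q^2 - 7*q - 5)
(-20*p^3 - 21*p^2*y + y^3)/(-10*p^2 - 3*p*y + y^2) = (4*p^2 + 5*p*y + y^2)/(2*p + y)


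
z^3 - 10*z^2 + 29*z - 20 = (z - 5)*(z - 4)*(z - 1)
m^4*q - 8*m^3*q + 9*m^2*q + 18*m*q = m*(m - 6)*(m - 3)*(m*q + q)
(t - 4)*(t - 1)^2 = t^3 - 6*t^2 + 9*t - 4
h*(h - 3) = h^2 - 3*h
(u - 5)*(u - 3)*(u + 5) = u^3 - 3*u^2 - 25*u + 75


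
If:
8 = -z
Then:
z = -8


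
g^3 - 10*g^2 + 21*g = g*(g - 7)*(g - 3)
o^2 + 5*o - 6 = (o - 1)*(o + 6)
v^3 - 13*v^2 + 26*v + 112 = (v - 8)*(v - 7)*(v + 2)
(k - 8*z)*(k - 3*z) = k^2 - 11*k*z + 24*z^2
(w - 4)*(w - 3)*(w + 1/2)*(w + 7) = w^4 + w^3/2 - 37*w^2 + 131*w/2 + 42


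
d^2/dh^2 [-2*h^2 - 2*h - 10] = -4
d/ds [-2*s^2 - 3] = -4*s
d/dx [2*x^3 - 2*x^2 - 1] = 2*x*(3*x - 2)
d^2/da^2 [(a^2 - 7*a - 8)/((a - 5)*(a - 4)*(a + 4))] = 2*(a^6 - 21*a^5 + 105*a^4 - 607*a^3 + 4344*a^2 - 8400*a - 7808)/(a^9 - 15*a^8 + 27*a^7 + 595*a^6 - 2832*a^5 - 5520*a^4 + 53504*a^3 - 34560*a^2 - 307200*a + 512000)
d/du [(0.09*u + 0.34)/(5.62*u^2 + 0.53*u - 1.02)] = (0.5058*u^2 + 0.0477*u - (0.09*u + 0.34)*(11.24*u + 0.53) - 0.0918)/(5.62*u^2 + 0.53*u - 1.02)^2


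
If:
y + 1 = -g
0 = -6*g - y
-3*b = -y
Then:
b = -2/5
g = 1/5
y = -6/5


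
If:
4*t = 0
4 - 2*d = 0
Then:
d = 2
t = 0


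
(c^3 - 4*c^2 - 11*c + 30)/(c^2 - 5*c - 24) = (c^2 - 7*c + 10)/(c - 8)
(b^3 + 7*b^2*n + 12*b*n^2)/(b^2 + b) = (b^2 + 7*b*n + 12*n^2)/(b + 1)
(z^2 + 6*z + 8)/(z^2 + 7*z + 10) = (z + 4)/(z + 5)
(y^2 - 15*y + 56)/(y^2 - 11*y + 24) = (y - 7)/(y - 3)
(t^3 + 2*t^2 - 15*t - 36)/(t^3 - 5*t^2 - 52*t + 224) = (t^2 + 6*t + 9)/(t^2 - t - 56)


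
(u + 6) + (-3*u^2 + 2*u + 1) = -3*u^2 + 3*u + 7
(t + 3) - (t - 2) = 5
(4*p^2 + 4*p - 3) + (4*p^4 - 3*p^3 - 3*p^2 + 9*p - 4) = 4*p^4 - 3*p^3 + p^2 + 13*p - 7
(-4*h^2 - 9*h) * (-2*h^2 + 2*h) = 8*h^4 + 10*h^3 - 18*h^2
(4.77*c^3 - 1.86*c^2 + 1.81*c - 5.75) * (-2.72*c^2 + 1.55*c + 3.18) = -12.9744*c^5 + 12.4527*c^4 + 7.3624*c^3 + 12.5307*c^2 - 3.1567*c - 18.285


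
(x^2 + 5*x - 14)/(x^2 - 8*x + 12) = (x + 7)/(x - 6)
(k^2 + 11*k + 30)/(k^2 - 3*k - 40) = (k + 6)/(k - 8)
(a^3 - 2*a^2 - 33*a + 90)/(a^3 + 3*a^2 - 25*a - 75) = (a^2 + 3*a - 18)/(a^2 + 8*a + 15)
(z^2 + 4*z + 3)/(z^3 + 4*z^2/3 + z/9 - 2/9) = 9*(z + 3)/(9*z^2 + 3*z - 2)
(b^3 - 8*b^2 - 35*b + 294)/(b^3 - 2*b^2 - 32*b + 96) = (b^2 - 14*b + 49)/(b^2 - 8*b + 16)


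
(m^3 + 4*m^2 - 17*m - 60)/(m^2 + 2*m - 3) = (m^2 + m - 20)/(m - 1)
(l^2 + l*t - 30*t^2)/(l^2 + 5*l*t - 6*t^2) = (-l + 5*t)/(-l + t)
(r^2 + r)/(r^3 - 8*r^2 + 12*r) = (r + 1)/(r^2 - 8*r + 12)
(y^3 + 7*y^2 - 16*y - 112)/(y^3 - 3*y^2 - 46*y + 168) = (y + 4)/(y - 6)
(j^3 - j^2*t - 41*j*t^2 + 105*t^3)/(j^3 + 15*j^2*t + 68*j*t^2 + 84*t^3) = (j^2 - 8*j*t + 15*t^2)/(j^2 + 8*j*t + 12*t^2)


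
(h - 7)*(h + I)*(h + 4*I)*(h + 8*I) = h^4 - 7*h^3 + 13*I*h^3 - 44*h^2 - 91*I*h^2 + 308*h - 32*I*h + 224*I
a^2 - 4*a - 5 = (a - 5)*(a + 1)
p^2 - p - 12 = (p - 4)*(p + 3)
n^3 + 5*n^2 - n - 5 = (n - 1)*(n + 1)*(n + 5)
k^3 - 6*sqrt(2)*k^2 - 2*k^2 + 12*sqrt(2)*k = k*(k - 2)*(k - 6*sqrt(2))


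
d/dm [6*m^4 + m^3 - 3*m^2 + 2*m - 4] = 24*m^3 + 3*m^2 - 6*m + 2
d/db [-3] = 0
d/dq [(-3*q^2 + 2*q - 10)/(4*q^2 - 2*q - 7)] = 2*(-q^2 + 61*q - 17)/(16*q^4 - 16*q^3 - 52*q^2 + 28*q + 49)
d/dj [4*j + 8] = 4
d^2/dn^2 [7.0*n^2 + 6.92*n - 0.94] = 14.0000000000000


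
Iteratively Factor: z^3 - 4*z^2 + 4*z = (z)*(z^2 - 4*z + 4) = z*(z - 2)*(z - 2)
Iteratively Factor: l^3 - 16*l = (l)*(l^2 - 16) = l*(l + 4)*(l - 4)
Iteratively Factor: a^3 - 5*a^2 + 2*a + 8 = (a - 4)*(a^2 - a - 2) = (a - 4)*(a + 1)*(a - 2)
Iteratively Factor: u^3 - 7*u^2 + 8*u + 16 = (u - 4)*(u^2 - 3*u - 4) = (u - 4)*(u + 1)*(u - 4)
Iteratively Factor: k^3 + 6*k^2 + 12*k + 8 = (k + 2)*(k^2 + 4*k + 4) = (k + 2)^2*(k + 2)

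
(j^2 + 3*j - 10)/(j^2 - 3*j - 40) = (j - 2)/(j - 8)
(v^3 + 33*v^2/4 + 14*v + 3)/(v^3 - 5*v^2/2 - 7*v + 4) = (4*v^2 + 25*v + 6)/(2*(2*v^2 - 9*v + 4))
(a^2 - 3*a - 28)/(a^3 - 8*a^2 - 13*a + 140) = 1/(a - 5)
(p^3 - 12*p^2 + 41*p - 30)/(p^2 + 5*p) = (p^3 - 12*p^2 + 41*p - 30)/(p*(p + 5))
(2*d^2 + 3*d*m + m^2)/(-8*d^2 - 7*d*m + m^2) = (-2*d - m)/(8*d - m)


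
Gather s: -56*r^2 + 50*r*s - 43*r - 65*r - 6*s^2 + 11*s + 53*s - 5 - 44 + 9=-56*r^2 - 108*r - 6*s^2 + s*(50*r + 64) - 40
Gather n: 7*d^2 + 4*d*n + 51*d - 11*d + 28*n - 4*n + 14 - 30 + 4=7*d^2 + 40*d + n*(4*d + 24) - 12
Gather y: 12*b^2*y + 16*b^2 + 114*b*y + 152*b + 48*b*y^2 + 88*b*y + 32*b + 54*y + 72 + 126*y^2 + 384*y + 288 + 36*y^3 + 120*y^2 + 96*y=16*b^2 + 184*b + 36*y^3 + y^2*(48*b + 246) + y*(12*b^2 + 202*b + 534) + 360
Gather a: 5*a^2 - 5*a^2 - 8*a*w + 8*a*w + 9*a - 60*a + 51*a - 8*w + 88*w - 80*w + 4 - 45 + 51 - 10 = 0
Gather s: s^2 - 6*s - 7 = s^2 - 6*s - 7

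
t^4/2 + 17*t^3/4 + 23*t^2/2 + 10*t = t*(t/2 + 1)*(t + 5/2)*(t + 4)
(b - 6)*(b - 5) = b^2 - 11*b + 30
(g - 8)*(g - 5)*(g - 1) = g^3 - 14*g^2 + 53*g - 40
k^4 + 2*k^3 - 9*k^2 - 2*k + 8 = (k - 2)*(k - 1)*(k + 1)*(k + 4)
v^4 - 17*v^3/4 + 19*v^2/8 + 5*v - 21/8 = (v - 3)*(v - 7/4)*(v - 1/2)*(v + 1)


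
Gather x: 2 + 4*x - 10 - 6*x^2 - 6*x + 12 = -6*x^2 - 2*x + 4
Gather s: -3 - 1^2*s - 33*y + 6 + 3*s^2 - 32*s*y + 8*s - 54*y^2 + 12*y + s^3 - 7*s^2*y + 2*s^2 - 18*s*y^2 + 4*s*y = s^3 + s^2*(5 - 7*y) + s*(-18*y^2 - 28*y + 7) - 54*y^2 - 21*y + 3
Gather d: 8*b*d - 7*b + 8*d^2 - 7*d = -7*b + 8*d^2 + d*(8*b - 7)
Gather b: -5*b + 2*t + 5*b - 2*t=0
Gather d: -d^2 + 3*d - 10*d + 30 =-d^2 - 7*d + 30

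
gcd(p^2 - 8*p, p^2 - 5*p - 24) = p - 8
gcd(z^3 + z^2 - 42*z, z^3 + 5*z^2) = z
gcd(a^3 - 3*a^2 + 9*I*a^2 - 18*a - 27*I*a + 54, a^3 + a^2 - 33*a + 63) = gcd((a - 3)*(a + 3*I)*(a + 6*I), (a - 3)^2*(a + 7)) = a - 3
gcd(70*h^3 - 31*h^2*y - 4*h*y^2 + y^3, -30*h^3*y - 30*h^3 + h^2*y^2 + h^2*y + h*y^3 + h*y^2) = 1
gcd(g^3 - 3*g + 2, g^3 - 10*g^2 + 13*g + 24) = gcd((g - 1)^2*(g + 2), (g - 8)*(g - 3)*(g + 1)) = 1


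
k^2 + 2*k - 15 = (k - 3)*(k + 5)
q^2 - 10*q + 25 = (q - 5)^2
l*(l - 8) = l^2 - 8*l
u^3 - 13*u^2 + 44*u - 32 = (u - 8)*(u - 4)*(u - 1)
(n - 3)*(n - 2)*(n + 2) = n^3 - 3*n^2 - 4*n + 12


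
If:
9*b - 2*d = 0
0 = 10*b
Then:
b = 0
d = 0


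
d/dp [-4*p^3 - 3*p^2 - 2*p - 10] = -12*p^2 - 6*p - 2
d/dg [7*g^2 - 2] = 14*g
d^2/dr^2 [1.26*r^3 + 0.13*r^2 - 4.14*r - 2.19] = 7.56*r + 0.26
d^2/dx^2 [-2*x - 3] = 0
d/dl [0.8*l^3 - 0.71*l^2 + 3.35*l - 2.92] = 2.4*l^2 - 1.42*l + 3.35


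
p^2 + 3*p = p*(p + 3)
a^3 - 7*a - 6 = (a - 3)*(a + 1)*(a + 2)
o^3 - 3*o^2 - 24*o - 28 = (o - 7)*(o + 2)^2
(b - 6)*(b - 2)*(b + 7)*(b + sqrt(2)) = b^4 - b^3 + sqrt(2)*b^3 - 44*b^2 - sqrt(2)*b^2 - 44*sqrt(2)*b + 84*b + 84*sqrt(2)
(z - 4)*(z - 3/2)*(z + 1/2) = z^3 - 5*z^2 + 13*z/4 + 3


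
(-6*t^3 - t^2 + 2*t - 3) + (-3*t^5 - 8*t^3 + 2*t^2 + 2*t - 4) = -3*t^5 - 14*t^3 + t^2 + 4*t - 7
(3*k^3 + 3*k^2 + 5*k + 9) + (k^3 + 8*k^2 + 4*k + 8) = 4*k^3 + 11*k^2 + 9*k + 17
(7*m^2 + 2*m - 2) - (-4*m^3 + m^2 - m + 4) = 4*m^3 + 6*m^2 + 3*m - 6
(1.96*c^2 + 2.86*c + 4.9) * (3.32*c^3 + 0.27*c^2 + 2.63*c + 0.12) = 6.5072*c^5 + 10.0244*c^4 + 22.195*c^3 + 9.08*c^2 + 13.2302*c + 0.588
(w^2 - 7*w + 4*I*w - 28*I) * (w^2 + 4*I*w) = w^4 - 7*w^3 + 8*I*w^3 - 16*w^2 - 56*I*w^2 + 112*w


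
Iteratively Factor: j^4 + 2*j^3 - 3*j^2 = (j)*(j^3 + 2*j^2 - 3*j) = j*(j + 3)*(j^2 - j) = j^2*(j + 3)*(j - 1)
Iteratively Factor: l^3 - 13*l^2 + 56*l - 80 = (l - 5)*(l^2 - 8*l + 16) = (l - 5)*(l - 4)*(l - 4)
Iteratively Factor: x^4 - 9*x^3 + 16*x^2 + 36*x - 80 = (x - 2)*(x^3 - 7*x^2 + 2*x + 40) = (x - 5)*(x - 2)*(x^2 - 2*x - 8) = (x - 5)*(x - 2)*(x + 2)*(x - 4)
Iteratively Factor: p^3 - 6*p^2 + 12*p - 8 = (p - 2)*(p^2 - 4*p + 4) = (p - 2)^2*(p - 2)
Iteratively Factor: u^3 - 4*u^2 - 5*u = (u)*(u^2 - 4*u - 5) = u*(u - 5)*(u + 1)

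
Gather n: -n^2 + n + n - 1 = -n^2 + 2*n - 1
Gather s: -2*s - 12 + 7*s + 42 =5*s + 30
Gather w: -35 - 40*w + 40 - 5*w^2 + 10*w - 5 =-5*w^2 - 30*w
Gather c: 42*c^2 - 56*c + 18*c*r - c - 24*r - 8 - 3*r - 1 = 42*c^2 + c*(18*r - 57) - 27*r - 9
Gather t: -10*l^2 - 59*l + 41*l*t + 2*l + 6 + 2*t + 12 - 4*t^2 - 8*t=-10*l^2 - 57*l - 4*t^2 + t*(41*l - 6) + 18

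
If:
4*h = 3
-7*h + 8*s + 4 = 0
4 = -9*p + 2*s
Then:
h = 3/4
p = -59/144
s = 5/32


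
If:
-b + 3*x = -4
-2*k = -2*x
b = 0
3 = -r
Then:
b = 0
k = -4/3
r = -3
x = -4/3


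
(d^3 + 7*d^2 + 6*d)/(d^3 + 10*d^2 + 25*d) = (d^2 + 7*d + 6)/(d^2 + 10*d + 25)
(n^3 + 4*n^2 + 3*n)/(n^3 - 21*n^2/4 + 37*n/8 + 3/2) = 8*n*(n^2 + 4*n + 3)/(8*n^3 - 42*n^2 + 37*n + 12)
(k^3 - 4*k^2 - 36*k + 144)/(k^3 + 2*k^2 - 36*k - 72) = (k - 4)/(k + 2)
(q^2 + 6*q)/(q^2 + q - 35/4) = 4*q*(q + 6)/(4*q^2 + 4*q - 35)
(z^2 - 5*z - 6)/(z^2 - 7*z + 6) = (z + 1)/(z - 1)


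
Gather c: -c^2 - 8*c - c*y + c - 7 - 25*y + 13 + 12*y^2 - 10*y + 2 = -c^2 + c*(-y - 7) + 12*y^2 - 35*y + 8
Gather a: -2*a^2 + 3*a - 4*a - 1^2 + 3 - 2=-2*a^2 - a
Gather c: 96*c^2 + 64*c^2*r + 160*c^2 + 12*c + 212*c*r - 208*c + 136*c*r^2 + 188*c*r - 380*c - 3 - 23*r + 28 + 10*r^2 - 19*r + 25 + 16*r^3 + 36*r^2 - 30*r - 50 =c^2*(64*r + 256) + c*(136*r^2 + 400*r - 576) + 16*r^3 + 46*r^2 - 72*r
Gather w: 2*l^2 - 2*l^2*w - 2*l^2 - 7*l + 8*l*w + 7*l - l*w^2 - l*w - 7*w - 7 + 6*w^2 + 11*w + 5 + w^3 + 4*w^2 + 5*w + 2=w^3 + w^2*(10 - l) + w*(-2*l^2 + 7*l + 9)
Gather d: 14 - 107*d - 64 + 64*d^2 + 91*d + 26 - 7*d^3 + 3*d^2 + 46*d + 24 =-7*d^3 + 67*d^2 + 30*d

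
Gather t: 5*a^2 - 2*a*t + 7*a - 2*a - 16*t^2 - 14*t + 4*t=5*a^2 + 5*a - 16*t^2 + t*(-2*a - 10)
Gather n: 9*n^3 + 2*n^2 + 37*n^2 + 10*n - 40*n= 9*n^3 + 39*n^2 - 30*n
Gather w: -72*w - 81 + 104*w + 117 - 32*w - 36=0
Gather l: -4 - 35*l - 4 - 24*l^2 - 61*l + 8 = -24*l^2 - 96*l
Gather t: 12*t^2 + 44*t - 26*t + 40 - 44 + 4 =12*t^2 + 18*t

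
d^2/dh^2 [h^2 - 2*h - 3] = 2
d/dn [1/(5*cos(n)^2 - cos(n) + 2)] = (10*cos(n) - 1)*sin(n)/(5*sin(n)^2 + cos(n) - 7)^2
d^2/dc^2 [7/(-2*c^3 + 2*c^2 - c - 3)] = 14*(2*(3*c - 1)*(2*c^3 - 2*c^2 + c + 3) - (6*c^2 - 4*c + 1)^2)/(2*c^3 - 2*c^2 + c + 3)^3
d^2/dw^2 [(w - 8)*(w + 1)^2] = 6*w - 12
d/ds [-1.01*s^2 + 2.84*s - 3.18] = 2.84 - 2.02*s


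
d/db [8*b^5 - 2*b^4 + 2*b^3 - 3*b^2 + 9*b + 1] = 40*b^4 - 8*b^3 + 6*b^2 - 6*b + 9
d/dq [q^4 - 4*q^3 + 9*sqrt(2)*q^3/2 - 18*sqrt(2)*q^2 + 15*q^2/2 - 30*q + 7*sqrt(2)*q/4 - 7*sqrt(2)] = 4*q^3 - 12*q^2 + 27*sqrt(2)*q^2/2 - 36*sqrt(2)*q + 15*q - 30 + 7*sqrt(2)/4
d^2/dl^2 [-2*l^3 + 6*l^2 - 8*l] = 12 - 12*l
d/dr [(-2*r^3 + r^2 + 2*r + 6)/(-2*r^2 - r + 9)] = (4*r^4 + 4*r^3 - 51*r^2 + 42*r + 24)/(4*r^4 + 4*r^3 - 35*r^2 - 18*r + 81)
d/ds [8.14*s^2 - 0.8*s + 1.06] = 16.28*s - 0.8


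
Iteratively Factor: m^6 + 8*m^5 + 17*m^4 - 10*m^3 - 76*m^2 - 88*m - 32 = (m + 1)*(m^5 + 7*m^4 + 10*m^3 - 20*m^2 - 56*m - 32) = (m + 1)*(m + 2)*(m^4 + 5*m^3 - 20*m - 16) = (m + 1)^2*(m + 2)*(m^3 + 4*m^2 - 4*m - 16) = (m + 1)^2*(m + 2)*(m + 4)*(m^2 - 4) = (m + 1)^2*(m + 2)^2*(m + 4)*(m - 2)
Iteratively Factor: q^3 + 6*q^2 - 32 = (q + 4)*(q^2 + 2*q - 8) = (q - 2)*(q + 4)*(q + 4)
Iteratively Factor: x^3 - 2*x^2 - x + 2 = (x + 1)*(x^2 - 3*x + 2) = (x - 2)*(x + 1)*(x - 1)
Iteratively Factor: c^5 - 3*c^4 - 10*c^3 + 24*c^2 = (c)*(c^4 - 3*c^3 - 10*c^2 + 24*c) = c*(c - 2)*(c^3 - c^2 - 12*c) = c*(c - 2)*(c + 3)*(c^2 - 4*c) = c*(c - 4)*(c - 2)*(c + 3)*(c)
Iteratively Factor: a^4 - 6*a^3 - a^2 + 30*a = (a - 3)*(a^3 - 3*a^2 - 10*a) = (a - 3)*(a + 2)*(a^2 - 5*a) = (a - 5)*(a - 3)*(a + 2)*(a)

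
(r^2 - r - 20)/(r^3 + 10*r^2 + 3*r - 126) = (r^2 - r - 20)/(r^3 + 10*r^2 + 3*r - 126)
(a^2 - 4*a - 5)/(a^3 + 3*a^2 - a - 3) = (a - 5)/(a^2 + 2*a - 3)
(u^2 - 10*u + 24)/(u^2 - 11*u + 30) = (u - 4)/(u - 5)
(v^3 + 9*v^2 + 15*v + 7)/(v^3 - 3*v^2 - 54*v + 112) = (v^2 + 2*v + 1)/(v^2 - 10*v + 16)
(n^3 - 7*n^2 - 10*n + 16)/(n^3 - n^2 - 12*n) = (-n^3 + 7*n^2 + 10*n - 16)/(n*(-n^2 + n + 12))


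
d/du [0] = 0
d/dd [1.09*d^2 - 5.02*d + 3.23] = 2.18*d - 5.02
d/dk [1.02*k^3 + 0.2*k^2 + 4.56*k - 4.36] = 3.06*k^2 + 0.4*k + 4.56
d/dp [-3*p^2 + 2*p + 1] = 2 - 6*p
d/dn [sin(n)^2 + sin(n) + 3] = sin(2*n) + cos(n)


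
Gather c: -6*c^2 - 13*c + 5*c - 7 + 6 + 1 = -6*c^2 - 8*c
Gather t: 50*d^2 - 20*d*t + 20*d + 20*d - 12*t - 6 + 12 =50*d^2 + 40*d + t*(-20*d - 12) + 6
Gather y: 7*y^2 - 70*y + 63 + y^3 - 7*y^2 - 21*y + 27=y^3 - 91*y + 90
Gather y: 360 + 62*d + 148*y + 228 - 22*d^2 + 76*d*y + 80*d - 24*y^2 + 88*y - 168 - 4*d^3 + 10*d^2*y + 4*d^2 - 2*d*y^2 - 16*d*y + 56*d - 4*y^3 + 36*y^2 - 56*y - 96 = -4*d^3 - 18*d^2 + 198*d - 4*y^3 + y^2*(12 - 2*d) + y*(10*d^2 + 60*d + 180) + 324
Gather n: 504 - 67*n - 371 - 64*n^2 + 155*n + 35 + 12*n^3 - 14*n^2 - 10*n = 12*n^3 - 78*n^2 + 78*n + 168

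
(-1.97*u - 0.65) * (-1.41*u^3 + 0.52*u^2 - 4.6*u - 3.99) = 2.7777*u^4 - 0.1079*u^3 + 8.724*u^2 + 10.8503*u + 2.5935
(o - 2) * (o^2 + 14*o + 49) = o^3 + 12*o^2 + 21*o - 98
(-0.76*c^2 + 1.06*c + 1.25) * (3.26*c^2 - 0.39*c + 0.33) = -2.4776*c^4 + 3.752*c^3 + 3.4108*c^2 - 0.1377*c + 0.4125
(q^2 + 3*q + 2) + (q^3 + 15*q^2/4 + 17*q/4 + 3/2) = q^3 + 19*q^2/4 + 29*q/4 + 7/2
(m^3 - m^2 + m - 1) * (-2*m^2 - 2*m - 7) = -2*m^5 - 7*m^3 + 7*m^2 - 5*m + 7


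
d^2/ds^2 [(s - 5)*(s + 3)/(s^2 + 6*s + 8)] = 2*(-8*s^3 - 69*s^2 - 222*s - 260)/(s^6 + 18*s^5 + 132*s^4 + 504*s^3 + 1056*s^2 + 1152*s + 512)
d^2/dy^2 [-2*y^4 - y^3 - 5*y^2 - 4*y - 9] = -24*y^2 - 6*y - 10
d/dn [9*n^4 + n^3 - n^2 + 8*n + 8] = 36*n^3 + 3*n^2 - 2*n + 8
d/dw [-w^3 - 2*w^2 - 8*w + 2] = -3*w^2 - 4*w - 8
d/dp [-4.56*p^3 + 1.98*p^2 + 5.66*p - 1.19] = -13.68*p^2 + 3.96*p + 5.66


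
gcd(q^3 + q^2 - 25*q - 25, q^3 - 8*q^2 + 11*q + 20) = q^2 - 4*q - 5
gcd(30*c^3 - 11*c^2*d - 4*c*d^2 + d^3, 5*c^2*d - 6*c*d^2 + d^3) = 5*c - d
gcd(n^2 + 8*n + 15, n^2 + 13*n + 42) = 1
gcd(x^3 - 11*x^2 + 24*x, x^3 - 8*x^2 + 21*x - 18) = x - 3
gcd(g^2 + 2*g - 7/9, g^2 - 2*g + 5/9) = g - 1/3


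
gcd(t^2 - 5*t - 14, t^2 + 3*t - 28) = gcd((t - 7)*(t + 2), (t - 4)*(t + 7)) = 1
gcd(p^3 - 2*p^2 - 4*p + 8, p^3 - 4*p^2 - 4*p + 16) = p^2 - 4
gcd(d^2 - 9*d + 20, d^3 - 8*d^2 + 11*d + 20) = d^2 - 9*d + 20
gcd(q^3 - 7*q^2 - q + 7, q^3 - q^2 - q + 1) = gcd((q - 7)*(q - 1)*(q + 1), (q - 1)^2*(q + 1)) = q^2 - 1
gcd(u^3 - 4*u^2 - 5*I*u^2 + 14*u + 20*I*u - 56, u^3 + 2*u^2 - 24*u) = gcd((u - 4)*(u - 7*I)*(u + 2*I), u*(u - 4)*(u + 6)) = u - 4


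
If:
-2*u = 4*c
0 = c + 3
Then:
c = -3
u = 6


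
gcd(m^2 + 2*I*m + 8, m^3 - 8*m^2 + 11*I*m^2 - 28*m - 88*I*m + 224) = m + 4*I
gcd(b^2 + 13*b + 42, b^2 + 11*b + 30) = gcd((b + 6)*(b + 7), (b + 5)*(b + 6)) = b + 6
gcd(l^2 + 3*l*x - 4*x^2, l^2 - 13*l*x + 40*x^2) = 1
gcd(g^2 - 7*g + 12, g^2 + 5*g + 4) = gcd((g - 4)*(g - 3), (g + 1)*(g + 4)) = 1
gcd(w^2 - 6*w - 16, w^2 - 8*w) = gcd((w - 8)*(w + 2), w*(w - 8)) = w - 8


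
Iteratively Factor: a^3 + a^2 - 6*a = (a + 3)*(a^2 - 2*a) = (a - 2)*(a + 3)*(a)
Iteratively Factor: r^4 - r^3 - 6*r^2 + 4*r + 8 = (r + 1)*(r^3 - 2*r^2 - 4*r + 8) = (r - 2)*(r + 1)*(r^2 - 4) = (r - 2)*(r + 1)*(r + 2)*(r - 2)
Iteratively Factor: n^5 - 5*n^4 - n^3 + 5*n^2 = (n - 1)*(n^4 - 4*n^3 - 5*n^2) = n*(n - 1)*(n^3 - 4*n^2 - 5*n) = n^2*(n - 1)*(n^2 - 4*n - 5) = n^2*(n - 5)*(n - 1)*(n + 1)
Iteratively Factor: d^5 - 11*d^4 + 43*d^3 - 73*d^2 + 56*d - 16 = (d - 4)*(d^4 - 7*d^3 + 15*d^2 - 13*d + 4) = (d - 4)^2*(d^3 - 3*d^2 + 3*d - 1) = (d - 4)^2*(d - 1)*(d^2 - 2*d + 1) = (d - 4)^2*(d - 1)^2*(d - 1)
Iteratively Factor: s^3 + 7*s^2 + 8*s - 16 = (s + 4)*(s^2 + 3*s - 4) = (s - 1)*(s + 4)*(s + 4)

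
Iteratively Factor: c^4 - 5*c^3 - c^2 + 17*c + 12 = (c + 1)*(c^3 - 6*c^2 + 5*c + 12) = (c - 4)*(c + 1)*(c^2 - 2*c - 3) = (c - 4)*(c - 3)*(c + 1)*(c + 1)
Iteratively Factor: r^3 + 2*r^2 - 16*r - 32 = (r + 2)*(r^2 - 16) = (r - 4)*(r + 2)*(r + 4)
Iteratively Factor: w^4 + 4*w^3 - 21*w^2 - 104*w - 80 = (w + 1)*(w^3 + 3*w^2 - 24*w - 80) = (w + 1)*(w + 4)*(w^2 - w - 20) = (w + 1)*(w + 4)^2*(w - 5)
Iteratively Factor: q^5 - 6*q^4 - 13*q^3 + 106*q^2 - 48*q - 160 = (q - 5)*(q^4 - q^3 - 18*q^2 + 16*q + 32) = (q - 5)*(q - 2)*(q^3 + q^2 - 16*q - 16) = (q - 5)*(q - 4)*(q - 2)*(q^2 + 5*q + 4) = (q - 5)*(q - 4)*(q - 2)*(q + 1)*(q + 4)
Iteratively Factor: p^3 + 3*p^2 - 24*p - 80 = (p + 4)*(p^2 - p - 20) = (p - 5)*(p + 4)*(p + 4)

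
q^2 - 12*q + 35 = (q - 7)*(q - 5)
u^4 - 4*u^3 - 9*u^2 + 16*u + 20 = (u - 5)*(u - 2)*(u + 1)*(u + 2)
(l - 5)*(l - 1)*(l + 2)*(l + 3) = l^4 - l^3 - 19*l^2 - 11*l + 30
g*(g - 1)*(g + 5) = g^3 + 4*g^2 - 5*g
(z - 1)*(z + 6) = z^2 + 5*z - 6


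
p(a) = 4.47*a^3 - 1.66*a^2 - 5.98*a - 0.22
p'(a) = 13.41*a^2 - 3.32*a - 5.98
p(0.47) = -2.93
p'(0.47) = -4.58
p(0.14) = -1.08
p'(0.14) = -6.18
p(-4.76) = -491.46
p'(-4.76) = 313.66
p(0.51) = -3.11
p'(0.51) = -4.19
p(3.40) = 135.95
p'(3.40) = 137.75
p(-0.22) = 0.97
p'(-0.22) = -4.60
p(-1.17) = -2.65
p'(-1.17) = 16.26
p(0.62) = -3.50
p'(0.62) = -2.88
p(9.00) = 3070.13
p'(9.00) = 1050.35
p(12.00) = 7413.14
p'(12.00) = 1885.22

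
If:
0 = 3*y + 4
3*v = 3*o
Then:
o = v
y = -4/3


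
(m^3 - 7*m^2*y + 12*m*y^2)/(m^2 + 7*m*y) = (m^2 - 7*m*y + 12*y^2)/(m + 7*y)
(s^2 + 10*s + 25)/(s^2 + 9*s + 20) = (s + 5)/(s + 4)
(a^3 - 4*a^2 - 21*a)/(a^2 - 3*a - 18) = a*(a - 7)/(a - 6)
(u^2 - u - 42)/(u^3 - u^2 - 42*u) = 1/u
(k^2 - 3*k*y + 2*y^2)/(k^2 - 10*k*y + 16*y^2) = (-k + y)/(-k + 8*y)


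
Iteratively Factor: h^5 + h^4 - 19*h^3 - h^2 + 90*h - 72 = (h - 3)*(h^4 + 4*h^3 - 7*h^2 - 22*h + 24) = (h - 3)*(h + 4)*(h^3 - 7*h + 6) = (h - 3)*(h + 3)*(h + 4)*(h^2 - 3*h + 2) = (h - 3)*(h - 2)*(h + 3)*(h + 4)*(h - 1)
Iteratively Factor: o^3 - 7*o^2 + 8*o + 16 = (o + 1)*(o^2 - 8*o + 16) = (o - 4)*(o + 1)*(o - 4)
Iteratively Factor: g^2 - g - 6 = (g + 2)*(g - 3)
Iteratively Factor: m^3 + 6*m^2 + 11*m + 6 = (m + 3)*(m^2 + 3*m + 2) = (m + 2)*(m + 3)*(m + 1)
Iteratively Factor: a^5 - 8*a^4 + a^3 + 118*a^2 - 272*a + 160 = (a - 4)*(a^4 - 4*a^3 - 15*a^2 + 58*a - 40) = (a - 5)*(a - 4)*(a^3 + a^2 - 10*a + 8) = (a - 5)*(a - 4)*(a - 2)*(a^2 + 3*a - 4) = (a - 5)*(a - 4)*(a - 2)*(a + 4)*(a - 1)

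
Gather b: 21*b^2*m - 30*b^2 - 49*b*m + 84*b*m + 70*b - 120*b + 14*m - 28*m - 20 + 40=b^2*(21*m - 30) + b*(35*m - 50) - 14*m + 20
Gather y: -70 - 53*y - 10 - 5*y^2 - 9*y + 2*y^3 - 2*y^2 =2*y^3 - 7*y^2 - 62*y - 80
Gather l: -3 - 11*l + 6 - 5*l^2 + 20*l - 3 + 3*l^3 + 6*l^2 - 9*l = 3*l^3 + l^2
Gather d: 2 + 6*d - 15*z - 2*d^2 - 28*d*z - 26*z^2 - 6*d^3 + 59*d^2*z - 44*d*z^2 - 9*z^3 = -6*d^3 + d^2*(59*z - 2) + d*(-44*z^2 - 28*z + 6) - 9*z^3 - 26*z^2 - 15*z + 2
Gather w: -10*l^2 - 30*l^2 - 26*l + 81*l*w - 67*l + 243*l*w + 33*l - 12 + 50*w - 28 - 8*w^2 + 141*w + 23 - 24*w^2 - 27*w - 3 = -40*l^2 - 60*l - 32*w^2 + w*(324*l + 164) - 20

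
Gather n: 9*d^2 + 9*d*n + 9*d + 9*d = 9*d^2 + 9*d*n + 18*d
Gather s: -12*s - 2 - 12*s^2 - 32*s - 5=-12*s^2 - 44*s - 7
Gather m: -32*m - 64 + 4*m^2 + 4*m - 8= 4*m^2 - 28*m - 72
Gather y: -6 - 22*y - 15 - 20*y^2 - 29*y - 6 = -20*y^2 - 51*y - 27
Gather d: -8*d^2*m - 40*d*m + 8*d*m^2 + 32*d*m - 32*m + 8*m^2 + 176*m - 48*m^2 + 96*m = -8*d^2*m + d*(8*m^2 - 8*m) - 40*m^2 + 240*m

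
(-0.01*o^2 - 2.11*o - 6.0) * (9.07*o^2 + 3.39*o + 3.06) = -0.0907*o^4 - 19.1716*o^3 - 61.6035*o^2 - 26.7966*o - 18.36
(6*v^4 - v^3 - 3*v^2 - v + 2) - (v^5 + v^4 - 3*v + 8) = -v^5 + 5*v^4 - v^3 - 3*v^2 + 2*v - 6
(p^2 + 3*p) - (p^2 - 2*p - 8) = 5*p + 8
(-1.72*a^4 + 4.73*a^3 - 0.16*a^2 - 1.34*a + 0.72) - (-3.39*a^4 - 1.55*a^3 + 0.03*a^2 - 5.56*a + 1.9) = 1.67*a^4 + 6.28*a^3 - 0.19*a^2 + 4.22*a - 1.18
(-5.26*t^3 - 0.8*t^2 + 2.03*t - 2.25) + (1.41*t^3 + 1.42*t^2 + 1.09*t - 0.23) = -3.85*t^3 + 0.62*t^2 + 3.12*t - 2.48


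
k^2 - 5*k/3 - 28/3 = (k - 4)*(k + 7/3)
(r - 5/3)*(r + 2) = r^2 + r/3 - 10/3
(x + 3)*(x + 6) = x^2 + 9*x + 18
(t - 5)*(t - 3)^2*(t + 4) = t^4 - 7*t^3 - 5*t^2 + 111*t - 180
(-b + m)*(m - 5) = -b*m + 5*b + m^2 - 5*m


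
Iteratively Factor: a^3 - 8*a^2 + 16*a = (a)*(a^2 - 8*a + 16) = a*(a - 4)*(a - 4)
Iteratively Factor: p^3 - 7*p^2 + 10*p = (p - 5)*(p^2 - 2*p) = p*(p - 5)*(p - 2)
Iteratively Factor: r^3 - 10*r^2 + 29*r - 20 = (r - 5)*(r^2 - 5*r + 4) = (r - 5)*(r - 4)*(r - 1)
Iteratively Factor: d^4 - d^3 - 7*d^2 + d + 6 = (d - 1)*(d^3 - 7*d - 6) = (d - 3)*(d - 1)*(d^2 + 3*d + 2) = (d - 3)*(d - 1)*(d + 2)*(d + 1)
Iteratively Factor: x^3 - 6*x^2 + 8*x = (x)*(x^2 - 6*x + 8) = x*(x - 4)*(x - 2)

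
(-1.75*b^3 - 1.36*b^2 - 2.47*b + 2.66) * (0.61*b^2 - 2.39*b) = -1.0675*b^5 + 3.3529*b^4 + 1.7437*b^3 + 7.5259*b^2 - 6.3574*b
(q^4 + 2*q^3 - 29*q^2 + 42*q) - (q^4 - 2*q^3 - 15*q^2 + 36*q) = 4*q^3 - 14*q^2 + 6*q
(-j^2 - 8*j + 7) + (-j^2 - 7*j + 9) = -2*j^2 - 15*j + 16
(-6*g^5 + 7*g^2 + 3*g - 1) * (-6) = 36*g^5 - 42*g^2 - 18*g + 6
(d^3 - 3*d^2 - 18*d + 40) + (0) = d^3 - 3*d^2 - 18*d + 40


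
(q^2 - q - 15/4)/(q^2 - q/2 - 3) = (q - 5/2)/(q - 2)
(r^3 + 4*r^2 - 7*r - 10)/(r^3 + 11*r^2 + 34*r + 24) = (r^2 + 3*r - 10)/(r^2 + 10*r + 24)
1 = 1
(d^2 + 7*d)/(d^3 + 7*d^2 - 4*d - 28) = d/(d^2 - 4)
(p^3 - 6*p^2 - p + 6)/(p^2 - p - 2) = (p^2 - 7*p + 6)/(p - 2)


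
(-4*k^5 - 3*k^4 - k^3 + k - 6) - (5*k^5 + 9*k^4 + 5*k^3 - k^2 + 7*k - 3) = -9*k^5 - 12*k^4 - 6*k^3 + k^2 - 6*k - 3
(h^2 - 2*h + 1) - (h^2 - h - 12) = 13 - h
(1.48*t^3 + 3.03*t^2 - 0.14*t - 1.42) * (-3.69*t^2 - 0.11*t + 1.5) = -5.4612*t^5 - 11.3435*t^4 + 2.4033*t^3 + 9.8002*t^2 - 0.0538*t - 2.13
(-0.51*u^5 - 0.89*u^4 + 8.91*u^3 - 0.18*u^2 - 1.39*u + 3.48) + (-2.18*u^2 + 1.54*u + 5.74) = -0.51*u^5 - 0.89*u^4 + 8.91*u^3 - 2.36*u^2 + 0.15*u + 9.22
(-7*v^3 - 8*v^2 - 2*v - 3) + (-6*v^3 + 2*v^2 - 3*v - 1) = -13*v^3 - 6*v^2 - 5*v - 4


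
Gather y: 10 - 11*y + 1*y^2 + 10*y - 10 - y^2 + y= 0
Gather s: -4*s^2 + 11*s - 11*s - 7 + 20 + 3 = 16 - 4*s^2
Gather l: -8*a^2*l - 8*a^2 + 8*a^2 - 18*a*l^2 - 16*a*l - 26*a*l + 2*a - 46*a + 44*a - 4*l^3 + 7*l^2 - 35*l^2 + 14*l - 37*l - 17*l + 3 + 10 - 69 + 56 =-4*l^3 + l^2*(-18*a - 28) + l*(-8*a^2 - 42*a - 40)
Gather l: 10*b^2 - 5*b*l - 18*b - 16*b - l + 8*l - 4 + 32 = 10*b^2 - 34*b + l*(7 - 5*b) + 28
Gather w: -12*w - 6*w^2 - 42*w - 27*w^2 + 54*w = -33*w^2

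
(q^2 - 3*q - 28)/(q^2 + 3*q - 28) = (q^2 - 3*q - 28)/(q^2 + 3*q - 28)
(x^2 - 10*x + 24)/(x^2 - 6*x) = (x - 4)/x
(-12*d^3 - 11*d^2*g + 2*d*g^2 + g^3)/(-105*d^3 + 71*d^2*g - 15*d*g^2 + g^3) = (4*d^2 + 5*d*g + g^2)/(35*d^2 - 12*d*g + g^2)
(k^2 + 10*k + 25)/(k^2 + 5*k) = (k + 5)/k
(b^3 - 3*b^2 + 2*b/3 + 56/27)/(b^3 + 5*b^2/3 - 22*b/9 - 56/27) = (3*b - 7)/(3*b + 7)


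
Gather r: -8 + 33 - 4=21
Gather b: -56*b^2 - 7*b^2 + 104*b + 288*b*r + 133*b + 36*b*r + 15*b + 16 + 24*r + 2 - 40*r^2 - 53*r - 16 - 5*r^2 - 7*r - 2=-63*b^2 + b*(324*r + 252) - 45*r^2 - 36*r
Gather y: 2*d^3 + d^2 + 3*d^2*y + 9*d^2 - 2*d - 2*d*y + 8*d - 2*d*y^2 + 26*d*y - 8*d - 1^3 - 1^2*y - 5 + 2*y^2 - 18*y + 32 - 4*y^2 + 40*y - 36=2*d^3 + 10*d^2 - 2*d + y^2*(-2*d - 2) + y*(3*d^2 + 24*d + 21) - 10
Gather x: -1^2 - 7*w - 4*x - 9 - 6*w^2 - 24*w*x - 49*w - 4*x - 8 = -6*w^2 - 56*w + x*(-24*w - 8) - 18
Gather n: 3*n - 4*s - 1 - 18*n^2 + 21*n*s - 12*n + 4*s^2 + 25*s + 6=-18*n^2 + n*(21*s - 9) + 4*s^2 + 21*s + 5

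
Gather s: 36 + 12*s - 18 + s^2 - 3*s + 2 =s^2 + 9*s + 20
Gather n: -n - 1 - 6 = -n - 7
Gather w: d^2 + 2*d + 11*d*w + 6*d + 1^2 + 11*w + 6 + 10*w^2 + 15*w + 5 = d^2 + 8*d + 10*w^2 + w*(11*d + 26) + 12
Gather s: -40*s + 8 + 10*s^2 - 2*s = 10*s^2 - 42*s + 8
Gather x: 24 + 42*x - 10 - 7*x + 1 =35*x + 15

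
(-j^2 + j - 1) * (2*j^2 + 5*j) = -2*j^4 - 3*j^3 + 3*j^2 - 5*j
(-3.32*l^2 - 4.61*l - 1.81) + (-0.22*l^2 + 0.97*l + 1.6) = -3.54*l^2 - 3.64*l - 0.21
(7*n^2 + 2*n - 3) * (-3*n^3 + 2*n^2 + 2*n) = -21*n^5 + 8*n^4 + 27*n^3 - 2*n^2 - 6*n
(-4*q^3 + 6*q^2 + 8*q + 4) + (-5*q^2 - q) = -4*q^3 + q^2 + 7*q + 4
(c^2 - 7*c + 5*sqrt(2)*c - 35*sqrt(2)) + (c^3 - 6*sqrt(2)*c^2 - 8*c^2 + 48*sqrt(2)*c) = c^3 - 6*sqrt(2)*c^2 - 7*c^2 - 7*c + 53*sqrt(2)*c - 35*sqrt(2)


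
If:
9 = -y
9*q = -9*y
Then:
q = 9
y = -9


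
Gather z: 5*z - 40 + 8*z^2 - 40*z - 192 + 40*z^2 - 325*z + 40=48*z^2 - 360*z - 192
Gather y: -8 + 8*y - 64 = 8*y - 72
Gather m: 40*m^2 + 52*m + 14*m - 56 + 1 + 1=40*m^2 + 66*m - 54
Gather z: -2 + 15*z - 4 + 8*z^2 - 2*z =8*z^2 + 13*z - 6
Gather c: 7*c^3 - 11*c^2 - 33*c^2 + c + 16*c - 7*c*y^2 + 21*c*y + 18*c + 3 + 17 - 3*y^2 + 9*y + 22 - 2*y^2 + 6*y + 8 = 7*c^3 - 44*c^2 + c*(-7*y^2 + 21*y + 35) - 5*y^2 + 15*y + 50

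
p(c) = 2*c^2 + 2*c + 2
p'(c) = 4*c + 2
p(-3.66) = 21.47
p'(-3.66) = -12.64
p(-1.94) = 5.65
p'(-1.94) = -5.76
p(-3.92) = 24.89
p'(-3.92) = -13.68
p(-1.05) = 2.10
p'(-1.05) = -2.20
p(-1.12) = 2.27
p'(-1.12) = -2.48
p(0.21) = 2.51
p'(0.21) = 2.84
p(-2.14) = 6.88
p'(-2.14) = -6.56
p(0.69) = 4.33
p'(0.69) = 4.76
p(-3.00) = 14.00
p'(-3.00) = -10.00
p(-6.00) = 62.00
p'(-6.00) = -22.00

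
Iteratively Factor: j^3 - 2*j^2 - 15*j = (j)*(j^2 - 2*j - 15) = j*(j - 5)*(j + 3)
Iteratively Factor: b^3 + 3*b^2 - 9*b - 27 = (b - 3)*(b^2 + 6*b + 9) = (b - 3)*(b + 3)*(b + 3)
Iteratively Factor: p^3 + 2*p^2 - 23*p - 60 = (p - 5)*(p^2 + 7*p + 12) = (p - 5)*(p + 4)*(p + 3)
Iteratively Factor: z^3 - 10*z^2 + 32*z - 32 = (z - 4)*(z^2 - 6*z + 8) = (z - 4)*(z - 2)*(z - 4)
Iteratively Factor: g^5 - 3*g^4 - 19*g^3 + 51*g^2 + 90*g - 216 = (g + 3)*(g^4 - 6*g^3 - g^2 + 54*g - 72) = (g + 3)^2*(g^3 - 9*g^2 + 26*g - 24) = (g - 2)*(g + 3)^2*(g^2 - 7*g + 12) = (g - 4)*(g - 2)*(g + 3)^2*(g - 3)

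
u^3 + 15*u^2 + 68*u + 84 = (u + 2)*(u + 6)*(u + 7)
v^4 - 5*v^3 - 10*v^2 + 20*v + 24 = (v - 6)*(v - 2)*(v + 1)*(v + 2)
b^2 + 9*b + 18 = (b + 3)*(b + 6)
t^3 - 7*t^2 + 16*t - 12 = (t - 3)*(t - 2)^2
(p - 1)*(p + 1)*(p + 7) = p^3 + 7*p^2 - p - 7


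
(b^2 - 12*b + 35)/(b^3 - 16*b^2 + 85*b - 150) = (b - 7)/(b^2 - 11*b + 30)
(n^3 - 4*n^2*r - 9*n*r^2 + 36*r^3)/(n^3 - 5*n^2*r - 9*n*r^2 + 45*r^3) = (-n + 4*r)/(-n + 5*r)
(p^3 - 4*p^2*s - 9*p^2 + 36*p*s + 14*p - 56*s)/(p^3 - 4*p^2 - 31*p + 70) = (p - 4*s)/(p + 5)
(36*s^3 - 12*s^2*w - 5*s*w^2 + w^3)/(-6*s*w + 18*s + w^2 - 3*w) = (-6*s^2 + s*w + w^2)/(w - 3)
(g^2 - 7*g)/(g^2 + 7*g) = (g - 7)/(g + 7)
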